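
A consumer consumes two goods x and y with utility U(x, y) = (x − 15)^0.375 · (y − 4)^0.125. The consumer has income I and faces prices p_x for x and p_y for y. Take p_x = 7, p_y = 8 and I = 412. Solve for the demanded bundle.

Let x' = x−15, y' = y−4. MRS = 3·y'/x' = p_x/p_y.
Substituting into the budget: x* = 15 + 0.75·(I − 15·p_x − 4·p_y)/p_x, and y* = 4 + 0.25·(…)/p_y.
Discretionary income = 412 − 15·7 − 4·8 = 275; x* = 15 + 0.75·275/7 = 44.4643; y* = 4 + 0.25·275/8 = 12.5938.

x* = 44.4643, y* = 12.5938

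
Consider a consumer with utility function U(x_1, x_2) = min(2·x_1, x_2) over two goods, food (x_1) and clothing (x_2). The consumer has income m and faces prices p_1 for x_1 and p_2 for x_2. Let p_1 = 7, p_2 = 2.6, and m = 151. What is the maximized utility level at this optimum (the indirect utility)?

V = 24.7541

Demand: x_1*(p_1,p_2,m) = m/(p_1 + 2·p_2), x_2* = 2·m/(p_1 + 2·p_2).
Here 7 + 2·2.6 = 12.2, giving x_1* = 12.377 and x_2* = 24.7541.
Utility at the optimum: U(12.377, 24.7541) = 24.7541.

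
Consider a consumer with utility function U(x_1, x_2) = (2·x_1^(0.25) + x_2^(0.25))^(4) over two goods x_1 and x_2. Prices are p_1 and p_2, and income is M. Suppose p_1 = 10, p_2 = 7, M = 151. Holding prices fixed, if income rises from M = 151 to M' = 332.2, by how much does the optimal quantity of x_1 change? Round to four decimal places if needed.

From the CES first-order condition, 2·(x_2/x_1)^(0.75) = p_1/p_2.
Solve for the ratio: x_2/x_1 = [(1/2)·p_1/p_2]^(4/3).
Substitute x_2 = (x_2/x_1)·x_1 into the budget: x_1* = M/(p_1 + p_2·(x_2/x_1)).
Numerically x_2/x_1 = 0.638503, so x_1* = 151/(10 + 7·0.638503) = 10.4357.
At M' = 332.2: x_1* = 22.9586. Change: 22.9586 − 10.4357 = 12.5229.

Δx_1* = 12.5229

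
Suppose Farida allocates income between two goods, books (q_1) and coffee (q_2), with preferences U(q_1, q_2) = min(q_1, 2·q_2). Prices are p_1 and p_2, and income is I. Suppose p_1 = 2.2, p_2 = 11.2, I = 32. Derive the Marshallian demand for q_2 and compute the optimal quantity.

Leontief preferences: the optimum is at the kink where q_1/2 = q_2/1, i.e. q_2 = (1/2)·q_1.
Budget: p_1·q_1 + p_2·(1/2)·q_1 = I, so (2·p_1 + p_2)·q_1 = 2·I.
Demand: q_1*(p_1,p_2,I) = 2·I/(2·p_1 + p_2), q_2* = I/(2·p_1 + p_2).
Here 2·2.2 + 11.2 = 15.6, giving q_2* = 2.0513.

q_2* = 2.0513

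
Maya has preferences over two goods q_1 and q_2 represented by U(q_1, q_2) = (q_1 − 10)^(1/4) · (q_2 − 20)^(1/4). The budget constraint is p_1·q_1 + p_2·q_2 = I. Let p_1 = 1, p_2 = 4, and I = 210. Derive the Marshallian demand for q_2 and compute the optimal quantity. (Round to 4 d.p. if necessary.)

MRS = (q_2−20)/(q_1−10). Tangency with p_1/p_2 gives q_2−20 = (p_1/p_2)·(q_1−10).
Substituting into the budget: q_1* = 10 + 0.5·(I − 10·p_1 − 20·p_2)/p_1, and q_2* = 20 + 0.5·(…)/p_2.
Discretionary income = 210 − 10·1 − 20·4 = 120; q_2* = 20 + 0.5·120/4 = 35.

q_2* = 35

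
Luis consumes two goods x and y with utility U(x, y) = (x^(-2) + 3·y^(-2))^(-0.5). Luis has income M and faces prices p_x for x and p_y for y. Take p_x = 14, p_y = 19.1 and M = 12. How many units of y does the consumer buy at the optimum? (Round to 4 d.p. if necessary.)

MU_x ∝ x^(-3), MU_y ∝ 3·y^(-3), so MRS = (1/3)·(y/x)^(3) = p_x/p_y.
Hence y/x = (3·p_x/p_y)^(1/(3)), i.e. raised to the 1/3 power.
With the ratio pinned down, the budget gives x* = M/(p_x + p_y·(y/x)) and y* = (y/x)·x*.
Numerically y/x = 1.300385, so x* = 12/(14 + 19.1·1.300385) = 0.309 and y* = 1.300385·0.309 = 0.4018.

y* = 0.4018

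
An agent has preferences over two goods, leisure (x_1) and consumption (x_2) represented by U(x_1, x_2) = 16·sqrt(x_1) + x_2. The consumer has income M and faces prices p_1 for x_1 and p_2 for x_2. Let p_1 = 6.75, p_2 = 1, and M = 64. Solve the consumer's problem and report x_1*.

x_1* = 1.4047

MU_x_1 = 8/√x_1, MU_x_2 = 1. Tangency: 8/√x_1 = p_1/p_2.
Solve: √x_1 = 8·p_2/p_1, so x_1*(p_1,p_2) = (8·p_2/p_1)², and x_2* = (M − p_1·x_1*)/p_2.
Plugging in: x_1* = (8·1/6.75)² = 1.4047.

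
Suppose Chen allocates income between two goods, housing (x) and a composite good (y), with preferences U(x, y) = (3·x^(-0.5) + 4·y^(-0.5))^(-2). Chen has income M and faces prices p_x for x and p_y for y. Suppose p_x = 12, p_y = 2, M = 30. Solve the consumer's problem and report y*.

From the CES first-order condition, (3/4)·(y/x)^(1.5) = p_x/p_y.
Hence y/x = ((4/3)·p_x/p_y)^(1/(1.5)), i.e. raised to the 2/3 power.
With the ratio pinned down, the budget gives x* = M/(p_x + p_y·(y/x)) and y* = (y/x)·x*.
Numerically y/x = 4, so x* = 30/(12 + 2·4) = 1.5 and y* = 4·1.5 = 6.

y* = 6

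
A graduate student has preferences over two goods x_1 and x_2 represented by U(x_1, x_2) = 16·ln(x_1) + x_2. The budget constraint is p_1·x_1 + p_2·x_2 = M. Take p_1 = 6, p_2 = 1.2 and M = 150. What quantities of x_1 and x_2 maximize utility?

So x_1*(p_1,p_2) = 16·p_2/p_1, independent of income; and x_2* = (M − 16·p_2)/p_2.
At the given prices: x_1* = 16·1.2/6 = 3.2, and x_2* = 109.

x_1* = 3.2, x_2* = 109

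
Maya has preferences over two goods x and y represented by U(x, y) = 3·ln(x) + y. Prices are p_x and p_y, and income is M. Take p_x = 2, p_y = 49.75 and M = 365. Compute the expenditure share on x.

share on x = 0.4089

Set MRS = p_x/p_y: (3/x)/1 = p_x/p_y.
So x*(p_x,p_y) = 3·p_y/p_x, independent of income; and y* = (M − 3·p_y)/p_y.
At the given prices: x* = 3·49.75/2 = 74.625, and y* = 4.3367.
Expenditure on x: 2·74.625 = 149.25; share = 0.4089.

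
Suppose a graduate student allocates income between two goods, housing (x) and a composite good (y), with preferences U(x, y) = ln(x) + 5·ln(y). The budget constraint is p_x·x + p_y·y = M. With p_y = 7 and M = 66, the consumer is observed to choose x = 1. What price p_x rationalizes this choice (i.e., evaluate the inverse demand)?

p_x = 11

MU_x/MU_y = (y)/(5·x); tangency sets this equal to p_x/p_y.
So p_y·y = 5·p_x·x; combined with the budget, a share 1/6 of income goes to x.
Demand: x*(p_x,p_y,M) = 1/6·M/p_x and y* = 5/6·M/p_y.
Set x* = 1 in the demand function and solve for p_x: p_x = 11.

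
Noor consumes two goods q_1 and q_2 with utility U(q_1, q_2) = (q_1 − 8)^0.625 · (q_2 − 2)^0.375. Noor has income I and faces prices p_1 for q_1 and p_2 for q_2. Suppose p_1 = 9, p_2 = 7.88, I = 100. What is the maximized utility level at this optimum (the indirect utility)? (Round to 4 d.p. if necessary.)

Let q_1' = q_1−8, q_2' = q_2−2. MRS = (5/3)·q_2'/q_1' = p_1/p_2.
After buying the subsistence bundle (8, 2), a share 0.625 of the remaining income goes to q_1: q_1* = 8 + 0.625·(I − 8p_1 − 2p_2)/p_1.
Discretionary income = 100 − 8·9 − 2·7.88 = 12.24; q_1* = 8 + 0.625·12.24/9 = 8.85; q_2* = 2 + 0.375·12.24/7.88 = 2.5825.
Utility at the optimum: U(8.85, 2.5825) = 0.7377.

V = 0.7377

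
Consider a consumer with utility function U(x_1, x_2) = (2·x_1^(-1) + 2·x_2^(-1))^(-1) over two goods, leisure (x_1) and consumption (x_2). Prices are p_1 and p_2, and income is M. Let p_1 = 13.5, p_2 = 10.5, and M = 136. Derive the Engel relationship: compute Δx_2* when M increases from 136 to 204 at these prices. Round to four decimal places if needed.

MRS = MU_x_1/MU_x_2 = (x_2/x_1)^(2). Set equal to p_1/p_2.
Solve for the ratio: x_2/x_1 = [p_1/p_2]^(0.5).
Substitute x_2 = (x_2/x_1)·x_1 into the budget: x_1* = M/(p_1 + p_2·(x_2/x_1)).
Numerically x_2/x_1 = 1.133893, so x_1* = 136/(13.5 + 10.5·1.133893) = 5.3531 and x_2* = 1.133893·5.3531 = 6.0698.
At M' = 204: x_2* = 9.1048. Change: 9.1048 − 6.0698 = 3.0349.

Δx_2* = 3.0349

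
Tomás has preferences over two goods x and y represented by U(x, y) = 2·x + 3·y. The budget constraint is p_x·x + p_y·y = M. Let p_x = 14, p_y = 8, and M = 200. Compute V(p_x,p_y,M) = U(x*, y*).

Perfect substitutes: compare marginal utility per dollar. 2/p_x vs 3/p_y → 0.1429 vs 0.375.
y gives more utility per dollar, so spend all income on y: y* = M/p_y, x* = 0.
Numerically: x* = 0, y* = 25.
Utility at the optimum: U(0, 25) = 75.

V = 75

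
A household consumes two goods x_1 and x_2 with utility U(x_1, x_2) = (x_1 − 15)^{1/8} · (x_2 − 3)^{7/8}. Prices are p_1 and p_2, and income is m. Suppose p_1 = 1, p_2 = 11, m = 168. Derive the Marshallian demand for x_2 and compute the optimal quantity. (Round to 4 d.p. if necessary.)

x_2* = 12.5455

This is Cobb-Douglas in (x_1−15, x_2−3): tangency gives 0.125·p_2·(x_2−3) = 0.875·p_1·(x_1−15).
After buying the subsistence bundle (15, 3), a share 0.125 of the remaining income goes to x_1: x_1* = 15 + 0.125·(m − 15p_1 − 3p_2)/p_1.
Discretionary income = 168 − 15·1 − 3·11 = 120; x_2* = 3 + 0.875·120/11 = 12.5455.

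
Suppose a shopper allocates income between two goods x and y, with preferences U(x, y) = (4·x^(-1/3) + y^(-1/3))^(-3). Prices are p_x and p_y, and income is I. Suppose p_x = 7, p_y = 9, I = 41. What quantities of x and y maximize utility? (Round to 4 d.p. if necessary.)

x* = 4.2552, y* = 1.246

MU_x ∝ 4·x^(-4/3), MU_y ∝ y^(-4/3), so MRS = 4·(y/x)^(4/3) = p_x/p_y.
Hence y/x = ((1/4)·p_x/p_y)^(1/(4/3)), i.e. raised to the 0.75 power.
With the ratio pinned down, the budget gives x* = I/(p_x + p_y·(y/x)) and y* = (y/x)·x*.
Numerically y/x = 0.292817, so x* = 41/(7 + 9·0.292817) = 4.2552 and y* = 0.292817·4.2552 = 1.246.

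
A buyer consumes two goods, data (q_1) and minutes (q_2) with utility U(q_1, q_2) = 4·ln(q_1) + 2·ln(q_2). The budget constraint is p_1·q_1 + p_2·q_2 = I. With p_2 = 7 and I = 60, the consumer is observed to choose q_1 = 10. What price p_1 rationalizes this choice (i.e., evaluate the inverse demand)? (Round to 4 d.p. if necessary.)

The MRS is 2·q_2/q_1. Set MRS = p_1/p_2.
Rearranging, p_2·q_2 = (1/2)·p_1·q_1. Substituting into the budget gives p_1·q_1·(1 + (1/2)) = I.
Demand: q_1*(p_1,p_2,I) = 2/3·I/p_1 and q_2* = 1/3·I/p_2.
Set q_1* = 10 in the demand function and solve for p_1: p_1 = 4.

p_1 = 4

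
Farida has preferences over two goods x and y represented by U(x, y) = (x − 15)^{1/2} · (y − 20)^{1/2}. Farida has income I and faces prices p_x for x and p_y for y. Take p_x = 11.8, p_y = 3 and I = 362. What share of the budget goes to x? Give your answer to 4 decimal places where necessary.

share on x = 0.6616

Let x' = x−15, y' = y−20. MRS = y'/x' = p_x/p_y.
After buying the subsistence bundle (15, 20), a share 0.5 of the remaining income goes to x: x* = 15 + 0.5·(I − 15p_x − 20p_y)/p_x.
Discretionary income = 362 − 15·11.8 − 20·3 = 125; x* = 15 + 0.5·125/11.8 = 20.2966; y* = 20 + 0.5·125/3 = 40.8333.
Expenditure on x: 11.8·20.2966 = 239.5; share = 0.6616.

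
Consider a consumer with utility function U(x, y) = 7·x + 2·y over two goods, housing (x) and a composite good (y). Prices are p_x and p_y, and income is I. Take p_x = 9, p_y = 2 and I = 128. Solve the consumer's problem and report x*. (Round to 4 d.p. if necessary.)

Linear utility — the consumer picks whichever good has higher MU/price: 7/9 = 0.7778 vs 2/2 = 1.
y gives more utility per dollar, so spend all income on y: y* = I/p_y, x* = 0.
Numerically: x* = 0, y* = 64.

x* = 0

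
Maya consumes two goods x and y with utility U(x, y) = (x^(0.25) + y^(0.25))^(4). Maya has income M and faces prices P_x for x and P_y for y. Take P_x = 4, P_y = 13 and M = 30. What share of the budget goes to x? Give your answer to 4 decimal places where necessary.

From the CES first-order condition, (y/x)^(0.75) = P_x/P_y.
Solve for the ratio: y/x = [P_x/P_y]^(4/3).
Substitute y = (y/x)·x into the budget: x* = M/(P_x + P_y·(y/x)).
Numerically y/x = 0.207725, so x* = 30/(4 + 13·0.207725) = 4.4773 and y* = 0.207725·4.4773 = 0.9301.
Expenditure on x: 4·4.4773 = 17.9093; share = 0.597.

share on x = 0.597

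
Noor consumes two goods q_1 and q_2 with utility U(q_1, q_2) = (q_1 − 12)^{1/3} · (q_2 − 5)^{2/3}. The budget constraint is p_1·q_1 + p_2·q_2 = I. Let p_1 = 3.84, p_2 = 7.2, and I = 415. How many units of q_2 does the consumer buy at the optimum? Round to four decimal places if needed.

q_2* = 35.8259

Let q_1' = q_1−12, q_2' = q_2−5. MRS = (1/2)·q_2'/q_1' = p_1/p_2.
After buying the subsistence bundle (12, 5), a share 1/3 of the remaining income goes to q_1: q_1* = 12 + 1/3·(I − 12p_1 − 5p_2)/p_1.
Discretionary income = 415 − 12·3.84 − 5·7.2 = 332.92; q_2* = 5 + 2/3·332.92/7.2 = 35.8259.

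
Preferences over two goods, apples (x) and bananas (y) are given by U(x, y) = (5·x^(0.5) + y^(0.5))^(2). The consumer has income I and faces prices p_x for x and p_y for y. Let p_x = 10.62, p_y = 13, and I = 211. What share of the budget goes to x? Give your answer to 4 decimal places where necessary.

From the CES first-order condition, 5·(y/x)^(0.5) = p_x/p_y.
Hence y/x = ((1/5)·p_x/p_y)^(1/(0.5)), i.e. raised to the 2 power.
Substitute y = (y/x)·x into the budget: x* = I/(p_x + p_y·(y/x)).
Numerically y/x = 0.026695, so x* = 211/(10.62 + 13·0.026695) = 19.2395 and y* = 0.026695·19.2395 = 0.5136.
Expenditure on x: 10.62·19.2395 = 204.3233; share = 0.9684.

share on x = 0.9684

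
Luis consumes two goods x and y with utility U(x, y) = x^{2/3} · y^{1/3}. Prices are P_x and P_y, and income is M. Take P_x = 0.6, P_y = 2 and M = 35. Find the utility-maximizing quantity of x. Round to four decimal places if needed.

The MRS is 2·y/x. Set MRS = P_x/P_y.
Rearranging, P_y·y = (1/2)·P_x·x. Substituting into the budget gives P_x·x·(1 + (1/2)) = M.
Demand: x*(P_x,P_y,M) = 2/3·M/P_x and y* = 1/3·M/P_y.
At P_x=0.6, P_y=2, M=35: x* = 2/3·35/0.6 = 38.8889.

x* = 38.8889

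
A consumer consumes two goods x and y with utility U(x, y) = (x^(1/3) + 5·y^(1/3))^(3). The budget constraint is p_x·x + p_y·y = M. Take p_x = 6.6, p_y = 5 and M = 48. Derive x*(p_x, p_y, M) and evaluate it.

Substitute y = (y/x)·x into the budget: x* = M/(p_x + p_y·(y/x)).
Numerically y/x = 16.955707, so x* = 48/(6.6 + 5·16.955707) = 0.5253.

x* = 0.5253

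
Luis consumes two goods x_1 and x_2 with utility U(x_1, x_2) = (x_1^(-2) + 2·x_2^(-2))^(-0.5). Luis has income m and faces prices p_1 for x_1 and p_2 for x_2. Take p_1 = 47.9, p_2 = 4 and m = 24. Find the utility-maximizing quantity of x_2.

MU_x_1 ∝ x_1^(-3), MU_x_2 ∝ 2·x_2^(-3), so MRS = (1/2)·(x_2/x_1)^(3) = p_1/p_2.
Hence x_2/x_1 = (2·p_1/p_2)^(1/(3)), i.e. raised to the 1/3 power.
With the ratio pinned down, the budget gives x_1* = m/(p_1 + p_2·(x_2/x_1)) and x_2* = (x_2/x_1)·x_1*.
Numerically x_2/x_1 = 2.882495, so x_1* = 24/(47.9 + 4·2.882495) = 0.4038 and x_2* = 2.882495·0.4038 = 1.1641.

x_2* = 1.1641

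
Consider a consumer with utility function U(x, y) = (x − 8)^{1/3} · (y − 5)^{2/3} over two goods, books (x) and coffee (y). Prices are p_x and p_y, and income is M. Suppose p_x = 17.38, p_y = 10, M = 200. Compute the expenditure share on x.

share on x = 0.7135

Let x' = x−8, y' = y−5. MRS = (1/2)·y'/x' = p_x/p_y.
After buying the subsistence bundle (8, 5), a share 1/3 of the remaining income goes to x: x* = 8 + 1/3·(M − 8p_x − 5p_y)/p_x.
Discretionary income = 200 − 8·17.38 − 5·10 = 10.96; x* = 8 + 1/3·10.96/17.38 = 8.2102; y* = 5 + 2/3·10.96/10 = 5.7307.
Expenditure on x: 17.38·8.2102 = 142.6933; share = 0.7135.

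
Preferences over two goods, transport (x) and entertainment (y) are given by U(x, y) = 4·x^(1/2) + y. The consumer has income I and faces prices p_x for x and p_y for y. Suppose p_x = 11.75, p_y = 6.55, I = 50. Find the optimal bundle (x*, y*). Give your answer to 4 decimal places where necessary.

x* = 1.243, y* = 5.4038

Set MRS = p_x/p_y: 2·x^(−1/2) = p_x/p_y.
Solve: √x = 2·p_y/p_x, so x*(p_x,p_y) = (2·p_y/p_x)², and y* = (I − p_x·x*)/p_y.
Plugging in: x* = (2·6.55/11.75)² = 1.243, y* = 5.4038.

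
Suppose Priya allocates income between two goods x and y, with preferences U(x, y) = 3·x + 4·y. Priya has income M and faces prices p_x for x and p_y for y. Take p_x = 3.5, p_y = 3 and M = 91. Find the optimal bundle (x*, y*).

Linear utility — the consumer picks whichever good has higher MU/price: 3/3.5 = 0.8571 vs 4/3 = 1.3333.
y gives more utility per dollar, so spend all income on y: y* = M/p_y, x* = 0.
Numerically: x* = 0, y* = 30.3333.

x* = 0, y* = 30.3333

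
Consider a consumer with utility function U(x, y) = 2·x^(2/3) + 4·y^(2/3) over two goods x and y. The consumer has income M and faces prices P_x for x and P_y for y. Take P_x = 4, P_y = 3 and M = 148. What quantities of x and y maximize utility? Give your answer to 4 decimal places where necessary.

MU_x ∝ 2·x^(-1/3), MU_y ∝ 4·y^(-1/3), so MRS = (1/2)·(y/x)^(1/3) = P_x/P_y.
Hence y/x = (2·P_x/P_y)^(1/(1/3)), i.e. raised to the 3 power.
Substitute y = (y/x)·x into the budget: x* = M/(P_x + P_y·(y/x)).
Numerically y/x = 18.962963, so x* = 148/(4 + 3·18.962963) = 2.4307 and y* = 18.962963·2.4307 = 46.0925.

x* = 2.4307, y* = 46.0925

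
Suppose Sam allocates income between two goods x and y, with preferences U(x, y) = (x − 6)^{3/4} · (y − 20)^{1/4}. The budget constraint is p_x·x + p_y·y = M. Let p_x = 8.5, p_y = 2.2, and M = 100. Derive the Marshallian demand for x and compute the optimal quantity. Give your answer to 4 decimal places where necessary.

x* = 6.4412

After buying the subsistence bundle (6, 20), a share 0.75 of the remaining income goes to x: x* = 6 + 0.75·(M − 6p_x − 20p_y)/p_x.
Discretionary income = 100 − 6·8.5 − 20·2.2 = 5; x* = 6 + 0.75·5/8.5 = 6.4412.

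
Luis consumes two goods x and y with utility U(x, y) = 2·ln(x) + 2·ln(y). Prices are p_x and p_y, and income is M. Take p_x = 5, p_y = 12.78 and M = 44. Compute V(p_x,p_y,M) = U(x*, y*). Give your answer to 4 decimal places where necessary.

Demand: x*(p_x,p_y,M) = 0.5·M/p_x and y* = 0.5·M/p_y.
At p_x=5, p_y=12.78, M=44: x* = 0.5·44/5 = 4.4, y* = 1.7214.
Utility at the optimum: U(4.4, 1.7214) = 4.0495.

V = 4.0495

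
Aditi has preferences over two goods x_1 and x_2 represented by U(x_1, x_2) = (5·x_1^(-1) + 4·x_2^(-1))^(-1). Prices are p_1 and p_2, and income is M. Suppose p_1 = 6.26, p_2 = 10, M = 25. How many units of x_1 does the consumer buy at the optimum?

x_1* = 1.8745

MRS = MU_x_1/MU_x_2 = (5/4)·(x_2/x_1)^(2). Set equal to p_1/p_2.
Solve for the ratio: x_2/x_1 = [(4/5)·p_1/p_2]^(0.5).
With the ratio pinned down, the budget gives x_1* = M/(p_1 + p_2·(x_2/x_1)) and x_2* = (x_2/x_1)·x_1*.
Numerically x_2/x_1 = 0.707672, so x_1* = 25/(6.26 + 10·0.707672) = 1.8745.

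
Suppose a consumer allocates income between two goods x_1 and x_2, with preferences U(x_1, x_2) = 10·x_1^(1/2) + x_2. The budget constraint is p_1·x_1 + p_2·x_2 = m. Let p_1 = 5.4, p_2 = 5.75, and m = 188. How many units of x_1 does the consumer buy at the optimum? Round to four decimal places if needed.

Set MRS = p_1/p_2: 5·x_1^(−1/2) = p_1/p_2.
Thus x_1* = (5·p_2/p_1)² — independent of m — with the rest of income spent on x_2.
Plugging in: x_1* = (5·5.75/5.4)² = 28.3458.

x_1* = 28.3458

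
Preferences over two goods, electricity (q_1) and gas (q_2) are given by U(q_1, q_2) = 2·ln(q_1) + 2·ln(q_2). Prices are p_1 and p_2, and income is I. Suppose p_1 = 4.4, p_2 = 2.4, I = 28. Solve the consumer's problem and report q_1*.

The MRS is q_2/q_1. Set MRS = p_1/p_2.
So 2·p_2·q_2 = 2·p_1·q_1; combined with the budget, a share 0.5 of income goes to q_1.
Demand: q_1*(p_1,p_2,I) = 0.5·I/p_1 and q_2* = 0.5·I/p_2.
At p_1=4.4, p_2=2.4, I=28: q_1* = 0.5·28/4.4 = 3.1818.

q_1* = 3.1818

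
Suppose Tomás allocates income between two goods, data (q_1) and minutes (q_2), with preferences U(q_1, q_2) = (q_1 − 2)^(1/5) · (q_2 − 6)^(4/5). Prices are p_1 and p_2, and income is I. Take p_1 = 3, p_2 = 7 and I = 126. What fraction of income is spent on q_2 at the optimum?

share on q_2 = 0.8286

Let q_1' = q_1−2, q_2' = q_2−6. MRS = (1/4)·q_2'/q_1' = p_1/p_2.
Substituting into the budget: q_1* = 2 + 0.2·(I − 2·p_1 − 6·p_2)/p_1, and q_2* = 6 + 0.8·(…)/p_2.
Discretionary income = 126 − 2·3 − 6·7 = 78; q_1* = 2 + 0.2·78/3 = 7.2; q_2* = 6 + 0.8·78/7 = 14.9143.
Expenditure on q_2: 7·14.9143 = 104.4; share = 0.8286.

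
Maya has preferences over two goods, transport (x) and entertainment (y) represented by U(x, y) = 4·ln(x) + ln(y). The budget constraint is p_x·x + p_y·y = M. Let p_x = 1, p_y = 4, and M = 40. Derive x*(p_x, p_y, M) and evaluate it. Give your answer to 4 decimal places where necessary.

MU_x/MU_y = (4·y)/(x); tangency sets this equal to p_x/p_y.
So 4·p_y·y = p_x·x; combined with the budget, a share 0.8 of income goes to x.
Demand: x*(p_x,p_y,M) = 0.8·M/p_x and y* = 0.2·M/p_y.
At p_x=1, p_y=4, M=40: x* = 0.8·40/1 = 32.

x* = 32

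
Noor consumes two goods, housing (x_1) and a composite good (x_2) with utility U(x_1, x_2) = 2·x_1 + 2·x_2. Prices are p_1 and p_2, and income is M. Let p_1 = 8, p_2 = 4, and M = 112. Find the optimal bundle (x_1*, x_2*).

x_1* = 0, x_2* = 28

Perfect substitutes: compare marginal utility per dollar. 2/p_1 vs 2/p_2 → 0.25 vs 0.5.
x_2 gives more utility per dollar, so spend all income on x_2: x_2* = M/p_2, x_1* = 0.
Numerically: x_1* = 0, x_2* = 28.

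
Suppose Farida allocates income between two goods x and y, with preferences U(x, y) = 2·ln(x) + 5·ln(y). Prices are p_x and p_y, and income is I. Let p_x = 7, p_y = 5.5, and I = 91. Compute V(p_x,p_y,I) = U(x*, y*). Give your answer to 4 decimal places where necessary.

V = 14.9726

Demand: x*(p_x,p_y,I) = 2/7·I/p_x and y* = 5/7·I/p_y.
At p_x=7, p_y=5.5, I=91: x* = 2/7·91/7 = 3.7143, y* = 11.8182.
Utility at the optimum: U(3.7143, 11.8182) = 14.9726.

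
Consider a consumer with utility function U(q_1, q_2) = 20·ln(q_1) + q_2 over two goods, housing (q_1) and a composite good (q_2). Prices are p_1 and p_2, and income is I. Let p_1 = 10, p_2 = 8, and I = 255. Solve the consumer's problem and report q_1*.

Set MRS = p_1/p_2: (20/q_1)/1 = p_1/p_2.
So q_1*(p_1,p_2) = 20·p_2/p_1, independent of income; and q_2* = (I − 20·p_2)/p_2.
At the given prices: q_1* = 20·8/10 = 16.

q_1* = 16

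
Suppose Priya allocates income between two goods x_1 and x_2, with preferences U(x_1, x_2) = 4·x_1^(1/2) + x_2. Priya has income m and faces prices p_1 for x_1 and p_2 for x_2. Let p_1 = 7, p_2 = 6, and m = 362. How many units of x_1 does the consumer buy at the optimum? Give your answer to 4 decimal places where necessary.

Utility is quasi-linear in x_2; the FOC for x_1 is 2/√x_1 = p_1/p_2.
Thus x_1* = (2·p_2/p_1)² — independent of m — with the rest of income spent on x_2.
Plugging in: x_1* = (2·6/7)² = 2.9388.

x_1* = 2.9388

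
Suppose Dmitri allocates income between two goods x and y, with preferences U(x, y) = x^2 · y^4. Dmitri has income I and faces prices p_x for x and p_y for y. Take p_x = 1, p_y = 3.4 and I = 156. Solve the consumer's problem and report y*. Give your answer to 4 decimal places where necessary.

y* = 30.5882

Tangency: MRS = (1/2)·y/x = p_x/p_y.
Rearranging, p_y·y = 2·p_x·x. Substituting into the budget gives p_x·x·(1 + 2) = I.
Demand: x*(p_x,p_y,I) = 1/3·I/p_x and y* = 2/3·I/p_y.
At p_x=1, p_y=3.4, I=156: y* = 2/3·156/3.4 = 30.5882.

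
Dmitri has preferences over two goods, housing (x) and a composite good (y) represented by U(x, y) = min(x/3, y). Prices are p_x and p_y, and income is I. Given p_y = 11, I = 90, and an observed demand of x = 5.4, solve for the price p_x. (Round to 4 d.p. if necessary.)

p_x = 13

With perfect complements, no substitution: consume in ratio x:y = 3:1.
Budget: p_x·x + p_y·(1/3)·x = I, so (3·p_x + p_y)·x = 3·I.
Demand: x*(p_x,p_y,I) = 3·I/(3·p_x + p_y), y* = I/(3·p_x + p_y).
Set x* = 5.4 in the demand function and solve for p_x: p_x = 13.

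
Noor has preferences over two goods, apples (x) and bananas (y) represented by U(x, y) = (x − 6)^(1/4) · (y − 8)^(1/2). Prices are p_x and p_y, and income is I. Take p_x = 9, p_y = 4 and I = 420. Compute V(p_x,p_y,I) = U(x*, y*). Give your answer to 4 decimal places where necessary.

Let x' = x−6, y' = y−8. MRS = (1/2)·y'/x' = p_x/p_y.
After buying the subsistence bundle (6, 8), a share 1/3 of the remaining income goes to x: x* = 6 + 1/3·(I − 6p_x − 8p_y)/p_x.
Discretionary income = 420 − 6·9 − 8·4 = 334; x* = 6 + 1/3·334/9 = 18.3704; y* = 8 + 2/3·334/4 = 63.6667.
Utility at the optimum: U(18.3704, 63.6667) = 13.9924.

V = 13.9924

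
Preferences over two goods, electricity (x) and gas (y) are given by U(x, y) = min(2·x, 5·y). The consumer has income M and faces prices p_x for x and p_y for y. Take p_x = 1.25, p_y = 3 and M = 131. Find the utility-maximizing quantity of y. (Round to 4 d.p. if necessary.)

y* = 21.3878

Leontief preferences: the optimum is at the kink where x/5 = y/2, i.e. y = (2/5)·x.
Budget: p_x·x + p_y·(2/5)·x = M, so (5·p_x + 2·p_y)·x = 5·M.
Demand: x*(p_x,p_y,M) = 5·M/(5·p_x + 2·p_y), y* = 2·M/(5·p_x + 2·p_y).
Here 5·1.25 + 2·3 = 12.25, giving y* = 21.3878.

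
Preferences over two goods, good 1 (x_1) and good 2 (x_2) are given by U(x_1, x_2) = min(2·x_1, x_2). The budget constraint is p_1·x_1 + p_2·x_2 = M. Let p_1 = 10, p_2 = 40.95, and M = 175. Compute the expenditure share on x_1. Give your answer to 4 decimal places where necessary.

With perfect complements, no substitution: consume in ratio x_1:x_2 = 1:2.
Budget: p_1·x_1 + p_2·2·x_1 = M, so (p_1 + 2·p_2)·x_1 = M.
Demand: x_1*(p_1,p_2,M) = M/(p_1 + 2·p_2), x_2* = 2·M/(p_1 + 2·p_2).
Here 10 + 2·40.95 = 91.9, giving x_1* = 1.9042 and x_2* = 3.8085.
Expenditure on x_1: 10·1.9042 = 19.0424; share = 0.1088.

share on x_1 = 0.1088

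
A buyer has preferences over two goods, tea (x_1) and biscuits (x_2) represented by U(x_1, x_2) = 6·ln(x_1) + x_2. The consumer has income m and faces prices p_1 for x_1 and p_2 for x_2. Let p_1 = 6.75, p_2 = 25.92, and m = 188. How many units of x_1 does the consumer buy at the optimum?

So x_1*(p_1,p_2) = 6·p_2/p_1, independent of income; and x_2* = (m − 6·p_2)/p_2.
At the given prices: x_1* = 6·25.92/6.75 = 23.04.

x_1* = 23.04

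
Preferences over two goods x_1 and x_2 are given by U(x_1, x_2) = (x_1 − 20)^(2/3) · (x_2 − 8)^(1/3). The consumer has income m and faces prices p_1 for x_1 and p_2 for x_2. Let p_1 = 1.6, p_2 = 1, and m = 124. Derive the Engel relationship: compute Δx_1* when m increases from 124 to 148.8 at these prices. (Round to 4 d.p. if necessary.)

This is Cobb-Douglas in (x_1−20, x_2−8): tangency gives 2/3·p_2·(x_2−8) = 1/3·p_1·(x_1−20).
Substituting into the budget: x_1* = 20 + 2/3·(m − 20·p_1 − 8·p_2)/p_1, and x_2* = 8 + 1/3·(…)/p_2.
Discretionary income = 124 − 20·1.6 − 8·1 = 84; x_1* = 20 + 2/3·84/1.6 = 55.
At m' = 148.8: x_1* = 65.3333. Change: 65.3333 − 55 = 10.3333.

Δx_1* = 10.3333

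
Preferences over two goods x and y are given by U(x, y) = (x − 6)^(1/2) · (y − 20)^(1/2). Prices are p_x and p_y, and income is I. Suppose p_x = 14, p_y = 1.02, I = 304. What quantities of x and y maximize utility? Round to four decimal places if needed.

After buying the subsistence bundle (6, 20), a share 0.5 of the remaining income goes to x: x* = 6 + 0.5·(I − 6p_x − 20p_y)/p_x.
Discretionary income = 304 − 6·14 − 20·1.02 = 199.6; x* = 6 + 0.5·199.6/14 = 13.1286; y* = 20 + 0.5·199.6/1.02 = 117.8431.

x* = 13.1286, y* = 117.8431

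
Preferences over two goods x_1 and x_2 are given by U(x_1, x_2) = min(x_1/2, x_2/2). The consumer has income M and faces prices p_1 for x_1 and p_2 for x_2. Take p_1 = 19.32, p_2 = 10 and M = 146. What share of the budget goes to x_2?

Leontief preferences: the optimum is at the kink where x_1/2 = x_2/2, i.e. x_2 = x_1.
Budget: p_1·x_1 + p_2·x_1 = M, so (2·p_1 + 2·p_2)·x_1 = 2·M.
Demand: x_1*(p_1,p_2,M) = 2·M/(2·p_1 + 2·p_2), x_2* = 2·M/(2·p_1 + 2·p_2).
Here 2·19.32 + 2·10 = 58.64, giving x_1* = 4.9795 and x_2* = 4.9795.
Expenditure on x_2: 10·4.9795 = 49.7954; share = 0.3411.

share on x_2 = 0.3411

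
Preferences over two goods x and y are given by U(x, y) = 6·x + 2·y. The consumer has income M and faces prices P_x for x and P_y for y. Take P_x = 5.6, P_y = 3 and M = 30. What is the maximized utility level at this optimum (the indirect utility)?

V = 32.1429

x gives more utility per dollar, so spend all income on x: x* = M/P_x, y* = 0.
Numerically: x* = 5.3571, y* = 0.
Utility at the optimum: U(5.3571, 0) = 32.1429.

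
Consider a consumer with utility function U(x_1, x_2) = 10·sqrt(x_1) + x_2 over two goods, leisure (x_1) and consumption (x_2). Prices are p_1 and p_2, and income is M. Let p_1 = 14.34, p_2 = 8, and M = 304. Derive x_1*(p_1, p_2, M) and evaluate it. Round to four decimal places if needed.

Thus x_1* = (5·p_2/p_1)² — independent of M — with the rest of income spent on x_2.
Plugging in: x_1* = (5·8/14.34)² = 7.7808.

x_1* = 7.7808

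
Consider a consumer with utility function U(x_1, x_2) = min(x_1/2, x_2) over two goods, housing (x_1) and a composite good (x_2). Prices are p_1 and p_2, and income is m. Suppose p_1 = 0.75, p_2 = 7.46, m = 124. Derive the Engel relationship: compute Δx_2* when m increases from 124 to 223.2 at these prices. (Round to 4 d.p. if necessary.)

Leontief preferences: the optimum is at the kink where x_1/2 = x_2/1, i.e. x_2 = (1/2)·x_1.
Budget: p_1·x_1 + p_2·(1/2)·x_1 = m, so (2·p_1 + p_2)·x_1 = 2·m.
Demand: x_1*(p_1,p_2,m) = 2·m/(2·p_1 + p_2), x_2* = m/(2·p_1 + p_2).
Here 2·0.75 + 7.46 = 8.96, giving x_2* = 13.8393.
At m' = 223.2: x_2* = 24.9107. Change: 24.9107 − 13.8393 = 11.0714.

Δx_2* = 11.0714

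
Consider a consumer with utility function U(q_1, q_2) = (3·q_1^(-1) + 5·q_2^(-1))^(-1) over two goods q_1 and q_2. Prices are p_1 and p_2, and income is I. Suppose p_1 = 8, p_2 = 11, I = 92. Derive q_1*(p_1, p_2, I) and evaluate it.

MU_q_1 ∝ 3·q_1^(-2), MU_q_2 ∝ 5·q_2^(-2), so MRS = (3/5)·(q_2/q_1)^(2) = p_1/p_2.
Hence q_2/q_1 = ((5/3)·p_1/p_2)^(1/(2)), i.e. raised to the 0.5 power.
With the ratio pinned down, the budget gives q_1* = I/(p_1 + p_2·(q_2/q_1)) and q_2* = (q_2/q_1)·q_1*.
Numerically q_2/q_1 = 1.100964, so q_1* = 92/(8 + 11·1.100964) = 4.5747.

q_1* = 4.5747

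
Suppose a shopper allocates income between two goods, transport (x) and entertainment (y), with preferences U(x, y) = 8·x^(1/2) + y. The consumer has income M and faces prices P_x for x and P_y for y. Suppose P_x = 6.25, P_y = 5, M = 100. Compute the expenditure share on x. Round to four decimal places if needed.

Utility is quasi-linear in y; the FOC for x is 4/√x = P_x/P_y.
Thus x* = (4·P_y/P_x)² — independent of M — with the rest of income spent on y.
Plugging in: x* = (4·5/6.25)² = 10.24, y* = 7.2.
Expenditure on x: 6.25·10.24 = 64; share = 0.64.

share on x = 0.64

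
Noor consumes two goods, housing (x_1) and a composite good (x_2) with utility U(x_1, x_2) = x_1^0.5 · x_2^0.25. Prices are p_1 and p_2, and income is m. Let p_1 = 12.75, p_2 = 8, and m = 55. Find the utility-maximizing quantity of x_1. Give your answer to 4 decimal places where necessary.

At p_1=12.75, p_2=8, m=55: x_1* = 2/3·55/12.75 = 2.8758.

x_1* = 2.8758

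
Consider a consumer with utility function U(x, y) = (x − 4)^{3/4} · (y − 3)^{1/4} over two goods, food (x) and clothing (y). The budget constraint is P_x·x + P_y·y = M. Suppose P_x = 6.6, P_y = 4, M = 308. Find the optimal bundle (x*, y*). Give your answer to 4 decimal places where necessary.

Let x' = x−4, y' = y−3. MRS = 3·y'/x' = P_x/P_y.
Substituting into the budget: x* = 4 + 0.75·(M − 4·P_x − 3·P_y)/P_x, and y* = 3 + 0.25·(…)/P_y.
Discretionary income = 308 − 4·6.6 − 3·4 = 269.6; x* = 4 + 0.75·269.6/6.6 = 34.6364; y* = 3 + 0.25·269.6/4 = 19.85.

x* = 34.6364, y* = 19.85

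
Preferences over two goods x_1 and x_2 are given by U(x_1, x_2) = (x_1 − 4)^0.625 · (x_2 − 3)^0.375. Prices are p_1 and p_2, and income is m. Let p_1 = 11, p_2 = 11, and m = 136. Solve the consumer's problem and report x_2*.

x_2* = 5.0114

This is Cobb-Douglas in (x_1−4, x_2−3): tangency gives 0.625·p_2·(x_2−3) = 0.375·p_1·(x_1−4).
After buying the subsistence bundle (4, 3), a share 0.625 of the remaining income goes to x_1: x_1* = 4 + 0.625·(m − 4p_1 − 3p_2)/p_1.
Discretionary income = 136 − 4·11 − 3·11 = 59; x_2* = 3 + 0.375·59/11 = 5.0114.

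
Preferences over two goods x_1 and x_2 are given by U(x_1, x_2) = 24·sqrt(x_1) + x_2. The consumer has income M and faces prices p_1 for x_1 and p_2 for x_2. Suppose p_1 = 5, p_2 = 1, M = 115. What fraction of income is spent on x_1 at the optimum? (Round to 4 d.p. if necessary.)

share on x_1 = 0.2504

Utility is quasi-linear in x_2; the FOC for x_1 is 12/√x_1 = p_1/p_2.
Solve: √x_1 = 12·p_2/p_1, so x_1*(p_1,p_2) = (12·p_2/p_1)², and x_2* = (M − p_1·x_1*)/p_2.
Plugging in: x_1* = (12·1/5)² = 5.76, x_2* = 86.2.
Expenditure on x_1: 5·5.76 = 28.8; share = 0.2504.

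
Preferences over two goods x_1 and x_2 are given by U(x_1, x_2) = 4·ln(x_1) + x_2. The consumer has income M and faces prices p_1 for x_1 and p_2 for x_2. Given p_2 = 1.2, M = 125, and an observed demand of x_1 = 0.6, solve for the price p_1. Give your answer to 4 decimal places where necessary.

p_1 = 8

Set MRS = p_1/p_2: (4/x_1)/1 = p_1/p_2.
So x_1*(p_1,p_2) = 4·p_2/p_1, independent of income; and x_2* = (M − 4·p_2)/p_2.
Set x_1* = 0.6 in the demand function and solve for p_1: p_1 = 8.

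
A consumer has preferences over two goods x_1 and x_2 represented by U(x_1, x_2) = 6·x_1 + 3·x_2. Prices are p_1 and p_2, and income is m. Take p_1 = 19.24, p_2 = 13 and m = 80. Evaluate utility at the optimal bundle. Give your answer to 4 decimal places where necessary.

x_1 gives more utility per dollar, so spend all income on x_1: x_1* = m/p_1, x_2* = 0.
Numerically: x_1* = 4.158, x_2* = 0.
Utility at the optimum: U(4.158, 0) = 24.948.

V = 24.948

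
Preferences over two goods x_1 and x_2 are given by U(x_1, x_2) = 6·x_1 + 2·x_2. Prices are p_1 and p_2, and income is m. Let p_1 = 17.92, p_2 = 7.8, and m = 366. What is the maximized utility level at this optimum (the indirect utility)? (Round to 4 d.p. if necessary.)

x_1 gives more utility per dollar, so spend all income on x_1: x_1* = m/p_1, x_2* = 0.
Numerically: x_1* = 20.4241, x_2* = 0.
Utility at the optimum: U(20.4241, 0) = 122.5446.

V = 122.5446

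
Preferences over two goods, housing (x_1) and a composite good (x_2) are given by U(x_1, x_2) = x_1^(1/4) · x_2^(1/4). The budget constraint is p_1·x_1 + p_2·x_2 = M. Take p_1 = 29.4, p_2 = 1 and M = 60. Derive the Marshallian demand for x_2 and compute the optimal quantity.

Tangency: MRS = x_2/x_1 = p_1/p_2.
So 0.25·p_2·x_2 = 0.25·p_1·x_1; combined with the budget, a share 0.5 of income goes to x_1.
Demand: x_1*(p_1,p_2,M) = 0.5·M/p_1 and x_2* = 0.5·M/p_2.
At p_1=29.4, p_2=1, M=60: x_2* = 0.5·60/1 = 30.

x_2* = 30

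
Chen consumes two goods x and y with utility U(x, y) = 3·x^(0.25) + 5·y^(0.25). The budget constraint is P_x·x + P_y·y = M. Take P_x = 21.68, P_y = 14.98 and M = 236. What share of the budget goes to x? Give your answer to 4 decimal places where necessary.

From the CES first-order condition, (3/5)·(y/x)^(0.75) = P_x/P_y.
Solve for the ratio: y/x = [(5/3)·P_x/P_y]^(4/3).
Substitute y = (y/x)·x into the budget: x* = M/(P_x + P_y·(y/x)).
Numerically y/x = 3.234906, so x* = 236/(21.68 + 14.98·3.234906) = 3.3648 and y* = 3.234906·3.3648 = 10.8847.
Expenditure on x: 21.68·3.3648 = 72.9478; share = 0.3091.

share on x = 0.3091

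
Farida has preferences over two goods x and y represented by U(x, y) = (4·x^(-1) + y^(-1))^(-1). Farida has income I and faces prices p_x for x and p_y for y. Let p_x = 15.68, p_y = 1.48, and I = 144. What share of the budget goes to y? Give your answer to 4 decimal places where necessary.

share on y = 0.1332

MRS = MU_x/MU_y = 4·(y/x)^(2). Set equal to p_x/p_y.
Hence y/x = ((1/4)·p_x/p_y)^(1/(2)), i.e. raised to the 0.5 power.
With the ratio pinned down, the budget gives x* = I/(p_x + p_y·(y/x)) and y* = (y/x)·x*.
Numerically y/x = 1.627467, so x* = 144/(15.68 + 1.48·1.627467) = 7.9608 and y* = 1.627467·7.9608 = 12.9559.
Expenditure on y: 1.48·12.9559 = 19.1748; share = 0.1332.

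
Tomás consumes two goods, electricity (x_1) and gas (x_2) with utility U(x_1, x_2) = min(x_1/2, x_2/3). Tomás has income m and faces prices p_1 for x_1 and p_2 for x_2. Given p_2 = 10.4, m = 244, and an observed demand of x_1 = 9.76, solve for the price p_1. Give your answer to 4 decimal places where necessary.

p_1 = 9.4

Leontief preferences: the optimum is at the kink where x_1/2 = x_2/3, i.e. x_2 = (3/2)·x_1.
Budget: p_1·x_1 + p_2·(3/2)·x_1 = m, so (2·p_1 + 3·p_2)·x_1 = 2·m.
Demand: x_1*(p_1,p_2,m) = 2·m/(2·p_1 + 3·p_2), x_2* = 3·m/(2·p_1 + 3·p_2).
Set x_1* = 9.76 in the demand function and solve for p_1: p_1 = 9.4.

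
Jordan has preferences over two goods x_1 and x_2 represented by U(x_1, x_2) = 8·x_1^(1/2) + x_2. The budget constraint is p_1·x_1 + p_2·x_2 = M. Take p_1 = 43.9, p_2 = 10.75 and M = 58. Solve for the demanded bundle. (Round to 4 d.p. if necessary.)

x_1* = 0.9594, x_2* = 1.4774

Utility is quasi-linear in x_2; the FOC for x_1 is 4/√x_1 = p_1/p_2.
Thus x_1* = (4·p_2/p_1)² — independent of M — with the rest of income spent on x_2.
Plugging in: x_1* = (4·10.75/43.9)² = 0.9594, x_2* = 1.4774.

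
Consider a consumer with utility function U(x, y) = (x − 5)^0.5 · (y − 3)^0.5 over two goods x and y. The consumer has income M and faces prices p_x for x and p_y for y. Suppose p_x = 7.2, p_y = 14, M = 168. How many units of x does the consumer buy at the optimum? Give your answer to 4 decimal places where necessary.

Discretionary income = 168 − 5·7.2 − 3·14 = 90; x* = 5 + 0.5·90/7.2 = 11.25.

x* = 11.25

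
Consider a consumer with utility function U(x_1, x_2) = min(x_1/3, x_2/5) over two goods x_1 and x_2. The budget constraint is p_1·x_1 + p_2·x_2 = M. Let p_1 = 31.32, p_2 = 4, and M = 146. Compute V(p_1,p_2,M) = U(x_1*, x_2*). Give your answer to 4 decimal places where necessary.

With perfect complements, no substitution: consume in ratio x_1:x_2 = 3:5.
Budget: p_1·x_1 + p_2·(5/3)·x_1 = M, so (3·p_1 + 5·p_2)·x_1 = 3·M.
Demand: x_1*(p_1,p_2,M) = 3·M/(3·p_1 + 5·p_2), x_2* = 5·M/(3·p_1 + 5·p_2).
Here 3·31.32 + 5·4 = 113.96, giving x_1* = 3.8435 and x_2* = 6.4058.
Utility at the optimum: U(3.8435, 6.4058) = 1.2812.

V = 1.2812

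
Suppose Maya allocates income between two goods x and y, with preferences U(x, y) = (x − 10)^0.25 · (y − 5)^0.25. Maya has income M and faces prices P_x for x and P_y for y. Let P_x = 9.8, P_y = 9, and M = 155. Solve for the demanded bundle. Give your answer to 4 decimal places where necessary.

MRS = (y−5)/(x−10). Tangency with P_x/P_y gives y−5 = (P_x/P_y)·(x−10).
After buying the subsistence bundle (10, 5), a share 0.5 of the remaining income goes to x: x* = 10 + 0.5·(M − 10P_x − 5P_y)/P_x.
Discretionary income = 155 − 10·9.8 − 5·9 = 12; x* = 10 + 0.5·12/9.8 = 10.6122; y* = 5 + 0.5·12/9 = 5.6667.

x* = 10.6122, y* = 5.6667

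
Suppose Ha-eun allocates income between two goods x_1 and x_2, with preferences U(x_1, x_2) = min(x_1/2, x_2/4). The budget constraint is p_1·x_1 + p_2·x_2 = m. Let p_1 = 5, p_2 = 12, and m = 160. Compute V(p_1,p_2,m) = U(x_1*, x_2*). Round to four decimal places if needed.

V = 2.7586

Demand: x_1*(p_1,p_2,m) = 2·m/(2·p_1 + 4·p_2), x_2* = 4·m/(2·p_1 + 4·p_2).
Here 2·5 + 4·12 = 58, giving x_1* = 5.5172 and x_2* = 11.0345.
Utility at the optimum: U(5.5172, 11.0345) = 2.7586.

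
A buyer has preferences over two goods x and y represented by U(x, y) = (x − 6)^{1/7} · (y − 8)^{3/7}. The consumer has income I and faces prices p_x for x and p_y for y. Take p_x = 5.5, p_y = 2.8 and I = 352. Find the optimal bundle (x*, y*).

This is Cobb-Douglas in (x−6, y−8): tangency gives 1/7·p_y·(y−8) = 3/7·p_x·(x−6).
After buying the subsistence bundle (6, 8), a share 0.25 of the remaining income goes to x: x* = 6 + 0.25·(I − 6p_x − 8p_y)/p_x.
Discretionary income = 352 − 6·5.5 − 8·2.8 = 296.6; x* = 6 + 0.25·296.6/5.5 = 19.4818; y* = 8 + 0.75·296.6/2.8 = 87.4464.

x* = 19.4818, y* = 87.4464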